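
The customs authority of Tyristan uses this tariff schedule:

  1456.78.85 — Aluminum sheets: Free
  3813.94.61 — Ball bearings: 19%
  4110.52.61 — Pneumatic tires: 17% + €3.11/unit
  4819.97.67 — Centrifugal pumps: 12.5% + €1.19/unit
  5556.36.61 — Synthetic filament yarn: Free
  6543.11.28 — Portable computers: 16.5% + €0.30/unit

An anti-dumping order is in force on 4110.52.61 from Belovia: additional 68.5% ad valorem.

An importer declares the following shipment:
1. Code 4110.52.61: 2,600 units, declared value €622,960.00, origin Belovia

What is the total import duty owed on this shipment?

€540,716.80

Line 1 (4110.52.61, Belovia, 2,600 units, €622,960.00):
Base rate for 4110.52.61 is 17% + €3.11/unit.
Additional duty on 4110.52.61 from Belovia: +68.5%. Applied ad valorem rate: 17% + 68.5% = 85.5%.
Duty = €622,960.00 × 85.5% + 2,600 × €3.11 = €540,716.80.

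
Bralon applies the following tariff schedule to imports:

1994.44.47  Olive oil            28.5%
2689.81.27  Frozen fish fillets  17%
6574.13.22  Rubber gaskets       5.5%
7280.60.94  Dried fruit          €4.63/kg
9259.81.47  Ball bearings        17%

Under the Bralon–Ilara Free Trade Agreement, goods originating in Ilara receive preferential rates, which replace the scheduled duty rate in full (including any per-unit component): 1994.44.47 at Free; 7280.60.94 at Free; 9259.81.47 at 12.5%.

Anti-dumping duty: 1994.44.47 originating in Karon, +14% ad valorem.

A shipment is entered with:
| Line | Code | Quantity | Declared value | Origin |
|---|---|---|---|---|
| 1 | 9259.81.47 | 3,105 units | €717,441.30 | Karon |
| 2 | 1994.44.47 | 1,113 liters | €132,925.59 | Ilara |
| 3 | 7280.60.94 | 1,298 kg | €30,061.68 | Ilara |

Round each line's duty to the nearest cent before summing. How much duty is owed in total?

€121,965.02

Line 1 (9259.81.47, Karon, 3,105 units, €717,441.30):
Base rate for 9259.81.47 is 17%.
9259.81.47 has an FTA preferential rate, but origin Karon is not Ilara; base rate stands.
Duty = €717,441.30 × 17% = €121,965.02.
Line 2 (1994.44.47, Ilara, 1,113 liters, €132,925.59):
Base rate for 1994.44.47 is 28.5%.
Origin Ilara qualifies under the Bralon–Ilara agreement and 1994.44.47 is covered: preferential rate Free applies instead.
The additional-duty order on 1994.44.47 targets Karon, not Ilara; it does not apply.
Duty = €132,925.59 × 0% = €0.00.
Line 3 (7280.60.94, Ilara, 1,298 kg, €30,061.68):
Base rate for 7280.60.94 is €4.63/kg.
Origin Ilara qualifies under the Bralon–Ilara agreement and 7280.60.94 is covered: preferential rate Free applies instead.
Duty = €30,061.68 × 0% = €0.00.
Total = €121,965.02 + €0.00 + €0.00 = €121,965.02.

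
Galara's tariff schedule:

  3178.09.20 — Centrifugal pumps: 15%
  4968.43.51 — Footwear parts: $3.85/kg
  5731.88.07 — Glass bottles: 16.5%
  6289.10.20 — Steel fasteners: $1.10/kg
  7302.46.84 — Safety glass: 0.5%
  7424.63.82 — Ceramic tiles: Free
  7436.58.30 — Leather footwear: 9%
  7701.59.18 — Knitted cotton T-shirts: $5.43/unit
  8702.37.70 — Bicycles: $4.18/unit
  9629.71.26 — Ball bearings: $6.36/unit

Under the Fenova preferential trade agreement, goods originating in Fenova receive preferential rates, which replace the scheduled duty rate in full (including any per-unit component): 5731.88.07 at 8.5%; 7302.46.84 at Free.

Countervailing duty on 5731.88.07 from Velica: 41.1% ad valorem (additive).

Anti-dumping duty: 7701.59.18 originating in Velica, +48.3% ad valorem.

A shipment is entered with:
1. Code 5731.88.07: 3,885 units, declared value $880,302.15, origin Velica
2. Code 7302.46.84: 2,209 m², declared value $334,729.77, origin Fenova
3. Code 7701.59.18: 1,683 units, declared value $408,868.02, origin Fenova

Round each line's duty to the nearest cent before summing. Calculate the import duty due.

$516,192.73

Line 1 (5731.88.07, Velica, 3,885 units, $880,302.15):
Base rate for 5731.88.07 is 16.5%.
5731.88.07 has an FTA preferential rate, but origin Velica is not Fenova; base rate stands.
Additional duty on 5731.88.07 from Velica: +41.1%. Applied ad valorem rate: 16.5% + 41.1% = 57.6%.
Duty = $880,302.15 × 57.6% = $507,054.04.
Line 2 (7302.46.84, Fenova, 2,209 m², $334,729.77):
Base rate for 7302.46.84 is 0.5%.
Origin Fenova qualifies under the Galara–Fenova agreement and 7302.46.84 is covered: preferential rate Free applies instead.
Duty = $334,729.77 × 0% = $0.00.
Line 3 (7701.59.18, Fenova, 1,683 units, $408,868.02):
Base rate for 7701.59.18 is $5.43/unit.
Origin Fenova is the FTA partner but 7701.59.18 is not on the preference list; base rate stands.
The additional-duty order on 7701.59.18 targets Velica, not Fenova; it does not apply.
Duty = 1,683 × $5.43 = $9,138.69.
Total = $507,054.04 + $0.00 + $9,138.69 = $516,192.73.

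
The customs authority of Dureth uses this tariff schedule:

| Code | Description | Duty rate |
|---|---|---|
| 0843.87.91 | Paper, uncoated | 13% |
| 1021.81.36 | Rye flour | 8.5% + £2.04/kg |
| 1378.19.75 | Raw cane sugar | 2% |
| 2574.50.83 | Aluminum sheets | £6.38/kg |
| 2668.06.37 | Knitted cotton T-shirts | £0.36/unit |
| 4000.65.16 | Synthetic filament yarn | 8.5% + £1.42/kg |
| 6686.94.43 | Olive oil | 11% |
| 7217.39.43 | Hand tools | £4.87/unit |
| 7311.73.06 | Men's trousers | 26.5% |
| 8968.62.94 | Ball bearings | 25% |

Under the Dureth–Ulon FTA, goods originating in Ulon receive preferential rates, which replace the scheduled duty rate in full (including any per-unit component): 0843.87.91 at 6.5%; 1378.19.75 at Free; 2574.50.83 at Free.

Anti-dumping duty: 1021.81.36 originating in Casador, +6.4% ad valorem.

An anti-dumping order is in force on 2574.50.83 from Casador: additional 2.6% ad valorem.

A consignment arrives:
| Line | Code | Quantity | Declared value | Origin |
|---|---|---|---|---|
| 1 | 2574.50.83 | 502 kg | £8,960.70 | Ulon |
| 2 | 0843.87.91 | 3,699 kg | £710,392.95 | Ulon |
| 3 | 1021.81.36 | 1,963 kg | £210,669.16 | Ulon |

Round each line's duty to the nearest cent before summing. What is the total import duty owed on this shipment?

£68,086.94

Line 1 (2574.50.83, Ulon, 502 kg, £8,960.70):
Base rate for 2574.50.83 is £6.38/kg.
Origin Ulon qualifies under the Dureth–Ulon agreement and 2574.50.83 is covered: preferential rate Free applies instead.
The additional-duty order on 2574.50.83 targets Casador, not Ulon; it does not apply.
Duty = £8,960.70 × 0% = £0.00.
Line 2 (0843.87.91, Ulon, 3,699 kg, £710,392.95):
Base rate for 0843.87.91 is 13%.
Origin Ulon qualifies under the Dureth–Ulon agreement and 0843.87.91 is covered: preferential rate 6.5% applies instead.
Duty = £710,392.95 × 6.5% = £46,175.54.
Line 3 (1021.81.36, Ulon, 1,963 kg, £210,669.16):
Base rate for 1021.81.36 is 8.5% + £2.04/kg.
Origin Ulon is the FTA partner but 1021.81.36 is not on the preference list; base rate stands.
The additional-duty order on 1021.81.36 targets Casador, not Ulon; it does not apply.
Duty = £210,669.16 × 8.5% + 1,963 × £2.04 = £21,911.40.
Total = £0.00 + £46,175.54 + £21,911.40 = £68,086.94.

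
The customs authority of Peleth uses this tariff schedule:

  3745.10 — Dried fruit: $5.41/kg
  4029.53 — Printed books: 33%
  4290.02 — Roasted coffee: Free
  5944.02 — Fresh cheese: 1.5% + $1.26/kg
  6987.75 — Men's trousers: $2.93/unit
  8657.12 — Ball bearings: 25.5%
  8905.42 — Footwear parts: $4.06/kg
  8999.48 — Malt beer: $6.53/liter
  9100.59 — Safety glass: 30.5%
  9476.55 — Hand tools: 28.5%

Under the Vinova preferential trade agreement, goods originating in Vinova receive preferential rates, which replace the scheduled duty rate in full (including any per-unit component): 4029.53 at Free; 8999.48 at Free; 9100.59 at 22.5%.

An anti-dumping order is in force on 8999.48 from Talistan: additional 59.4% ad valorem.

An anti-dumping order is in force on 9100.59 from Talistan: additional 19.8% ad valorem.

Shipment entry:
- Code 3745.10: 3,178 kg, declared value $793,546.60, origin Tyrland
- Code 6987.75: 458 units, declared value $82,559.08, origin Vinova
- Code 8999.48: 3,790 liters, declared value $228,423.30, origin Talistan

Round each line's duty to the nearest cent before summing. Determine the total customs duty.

Line 1 (3745.10, Tyrland, 3,178 kg, $793,546.60):
Base rate for 3745.10 is $5.41/kg.
Duty = 3,178 × $5.41 = $17,192.98.
Line 2 (6987.75, Vinova, 458 units, $82,559.08):
Base rate for 6987.75 is $2.93/unit.
Origin Vinova is the FTA partner but 6987.75 is not on the preference list; base rate stands.
Duty = 458 × $2.93 = $1,341.94.
Line 3 (8999.48, Talistan, 3,790 liters, $228,423.30):
Base rate for 8999.48 is $6.53/liter.
8999.48 has an FTA preferential rate, but origin Talistan is not Vinova; base rate stands.
Additional duty on 8999.48 from Talistan: +59.4% ad valorem. Applied ad valorem rate = 59.4%.
Duty = $228,423.30 × 59.4% + 3,790 × $6.53 = $160,432.14.
Total = $17,192.98 + $1,341.94 + $160,432.14 = $178,967.06.

$178,967.06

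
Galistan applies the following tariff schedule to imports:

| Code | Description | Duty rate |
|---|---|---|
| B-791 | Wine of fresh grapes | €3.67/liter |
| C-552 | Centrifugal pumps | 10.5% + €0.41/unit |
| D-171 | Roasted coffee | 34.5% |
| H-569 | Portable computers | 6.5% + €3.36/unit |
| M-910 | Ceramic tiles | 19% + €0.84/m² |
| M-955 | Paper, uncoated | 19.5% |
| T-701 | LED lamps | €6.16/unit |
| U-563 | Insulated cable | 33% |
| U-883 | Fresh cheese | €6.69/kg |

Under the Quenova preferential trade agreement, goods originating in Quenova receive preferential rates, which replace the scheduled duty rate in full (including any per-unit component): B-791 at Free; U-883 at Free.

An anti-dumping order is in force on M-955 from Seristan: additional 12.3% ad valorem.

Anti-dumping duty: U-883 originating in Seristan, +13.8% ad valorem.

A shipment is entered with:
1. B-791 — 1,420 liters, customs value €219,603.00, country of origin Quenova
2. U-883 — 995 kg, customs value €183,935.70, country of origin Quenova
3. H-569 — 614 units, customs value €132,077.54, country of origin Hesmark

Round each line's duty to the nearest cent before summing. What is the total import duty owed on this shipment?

€10,648.08

Line 1 (B-791, Quenova, 1,420 liters, €219,603.00):
Base rate for B-791 is €3.67/liter.
Origin Quenova qualifies under the Galistan–Quenova agreement and B-791 is covered: preferential rate Free applies instead.
Duty = €219,603.00 × 0% = €0.00.
Line 2 (U-883, Quenova, 995 kg, €183,935.70):
Base rate for U-883 is €6.69/kg.
Origin Quenova qualifies under the Galistan–Quenova agreement and U-883 is covered: preferential rate Free applies instead.
The additional-duty order on U-883 targets Seristan, not Quenova; it does not apply.
Duty = €183,935.70 × 0% = €0.00.
Line 3 (H-569, Hesmark, 614 units, €132,077.54):
Base rate for H-569 is 6.5% + €3.36/unit.
Duty = €132,077.54 × 6.5% + 614 × €3.36 = €10,648.08.
Total = €0.00 + €0.00 + €10,648.08 = €10,648.08.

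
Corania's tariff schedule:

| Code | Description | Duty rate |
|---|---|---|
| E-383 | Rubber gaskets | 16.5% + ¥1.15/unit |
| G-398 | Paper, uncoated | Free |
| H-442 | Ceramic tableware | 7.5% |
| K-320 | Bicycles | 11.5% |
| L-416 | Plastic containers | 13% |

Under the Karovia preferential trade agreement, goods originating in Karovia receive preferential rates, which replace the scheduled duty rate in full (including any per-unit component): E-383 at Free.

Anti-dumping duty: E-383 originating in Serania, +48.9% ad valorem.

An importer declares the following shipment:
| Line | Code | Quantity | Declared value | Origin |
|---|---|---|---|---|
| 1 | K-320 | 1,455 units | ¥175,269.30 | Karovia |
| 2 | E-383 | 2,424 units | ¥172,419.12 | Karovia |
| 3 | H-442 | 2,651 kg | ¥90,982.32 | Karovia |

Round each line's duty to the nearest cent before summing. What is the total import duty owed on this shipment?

Line 1 (K-320, Karovia, 1,455 units, ¥175,269.30):
Base rate for K-320 is 11.5%.
Origin Karovia is the FTA partner but K-320 is not on the preference list; base rate stands.
Duty = ¥175,269.30 × 11.5% = ¥20,155.97.
Line 2 (E-383, Karovia, 2,424 units, ¥172,419.12):
Base rate for E-383 is 16.5% + ¥1.15/unit.
Origin Karovia qualifies under the Corania–Karovia agreement and E-383 is covered: preferential rate Free applies instead.
The additional-duty order on E-383 targets Serania, not Karovia; it does not apply.
Duty = ¥172,419.12 × 0% = ¥0.00.
Line 3 (H-442, Karovia, 2,651 kg, ¥90,982.32):
Base rate for H-442 is 7.5%.
Origin Karovia is the FTA partner but H-442 is not on the preference list; base rate stands.
Duty = ¥90,982.32 × 7.5% = ¥6,823.67.
Total = ¥20,155.97 + ¥0.00 + ¥6,823.67 = ¥26,979.64.

¥26,979.64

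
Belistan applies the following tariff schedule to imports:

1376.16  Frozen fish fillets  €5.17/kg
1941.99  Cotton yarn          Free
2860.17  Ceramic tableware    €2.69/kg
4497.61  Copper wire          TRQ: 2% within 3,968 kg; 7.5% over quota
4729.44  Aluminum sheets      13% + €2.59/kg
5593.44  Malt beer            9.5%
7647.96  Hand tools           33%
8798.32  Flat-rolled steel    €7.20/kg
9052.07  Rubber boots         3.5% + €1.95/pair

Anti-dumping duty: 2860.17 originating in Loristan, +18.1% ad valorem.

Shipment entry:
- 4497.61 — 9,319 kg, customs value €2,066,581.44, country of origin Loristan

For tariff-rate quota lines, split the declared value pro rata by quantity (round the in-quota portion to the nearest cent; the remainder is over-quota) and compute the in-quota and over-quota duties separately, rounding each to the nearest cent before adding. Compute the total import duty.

Line 1 (4497.61, Loristan, 9,319 kg, €2,066,581.44):
Code 4497.61 is under a tariff-rate quota (threshold 3,968 kg). In-quota: 3,968 kg at 2%; over-quota: 5,351 kg at 7.5%.
Pro-rata value split: in-quota = €2,066,581.44 × 3,968/9,319 = €879,943.68; over-quota = €2,066,581.44 − €879,943.68 = €1,186,637.76.
In-quota duty = €879,943.68 × 2% = €17,598.87. Over-quota duty = €1,186,637.76 × 7.5% = €88,997.83.
Line duty = €17,598.87 + €88,997.83 = €106,596.70.

€106,596.70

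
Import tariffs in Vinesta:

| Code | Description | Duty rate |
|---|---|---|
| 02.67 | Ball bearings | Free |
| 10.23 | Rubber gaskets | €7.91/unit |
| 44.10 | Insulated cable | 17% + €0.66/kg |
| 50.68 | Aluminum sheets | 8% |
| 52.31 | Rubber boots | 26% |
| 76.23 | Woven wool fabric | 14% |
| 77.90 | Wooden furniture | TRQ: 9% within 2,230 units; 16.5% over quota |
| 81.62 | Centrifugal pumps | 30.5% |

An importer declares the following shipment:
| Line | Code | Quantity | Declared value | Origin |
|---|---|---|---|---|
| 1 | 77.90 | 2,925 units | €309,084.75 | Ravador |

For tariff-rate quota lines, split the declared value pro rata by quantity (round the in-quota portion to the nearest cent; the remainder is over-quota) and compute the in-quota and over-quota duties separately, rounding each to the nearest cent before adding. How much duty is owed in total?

€33,325.68

Line 1 (77.90, Ravador, 2,925 units, €309,084.75):
Code 77.90 is under a tariff-rate quota (threshold 2,230 units). In-quota: 2,230 units at 9%; over-quota: 695 units at 16.5%.
Pro-rata value split: in-quota = €309,084.75 × 2,230/2,925 = €235,644.10; over-quota = €309,084.75 − €235,644.10 = €73,440.65.
In-quota duty = €235,644.10 × 9% = €21,207.97. Over-quota duty = €73,440.65 × 16.5% = €12,117.71.
Line duty = €21,207.97 + €12,117.71 = €33,325.68.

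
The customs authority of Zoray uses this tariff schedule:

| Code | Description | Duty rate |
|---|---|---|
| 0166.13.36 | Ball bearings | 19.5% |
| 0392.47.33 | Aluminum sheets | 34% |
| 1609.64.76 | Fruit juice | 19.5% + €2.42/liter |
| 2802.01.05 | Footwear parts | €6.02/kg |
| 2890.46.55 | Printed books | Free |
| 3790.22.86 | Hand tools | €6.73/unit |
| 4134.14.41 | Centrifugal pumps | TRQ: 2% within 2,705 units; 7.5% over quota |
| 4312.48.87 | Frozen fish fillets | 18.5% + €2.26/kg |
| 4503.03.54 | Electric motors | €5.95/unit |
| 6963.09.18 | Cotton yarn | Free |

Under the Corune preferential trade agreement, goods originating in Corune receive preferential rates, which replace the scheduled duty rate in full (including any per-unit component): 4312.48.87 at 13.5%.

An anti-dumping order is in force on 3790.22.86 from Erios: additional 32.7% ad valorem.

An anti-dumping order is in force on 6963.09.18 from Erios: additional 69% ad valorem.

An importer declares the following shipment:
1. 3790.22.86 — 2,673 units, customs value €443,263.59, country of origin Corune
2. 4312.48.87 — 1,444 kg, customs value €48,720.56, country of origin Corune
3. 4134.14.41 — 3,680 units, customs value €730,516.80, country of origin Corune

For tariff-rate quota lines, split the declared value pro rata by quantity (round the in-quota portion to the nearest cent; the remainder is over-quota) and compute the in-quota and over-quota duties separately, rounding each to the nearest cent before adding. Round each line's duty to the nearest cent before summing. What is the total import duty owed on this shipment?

€49,822.00

Line 1 (3790.22.86, Corune, 2,673 units, €443,263.59):
Base rate for 3790.22.86 is €6.73/unit.
Origin Corune is the FTA partner but 3790.22.86 is not on the preference list; base rate stands.
The additional-duty order on 3790.22.86 targets Erios, not Corune; it does not apply.
Duty = 2,673 × €6.73 = €17,989.29.
Line 2 (4312.48.87, Corune, 1,444 kg, €48,720.56):
Base rate for 4312.48.87 is 18.5% + €2.26/kg.
Origin Corune qualifies under the Zoray–Corune agreement and 4312.48.87 is covered: preferential rate 13.5% applies instead.
Duty = €48,720.56 × 13.5% = €6,577.28.
Line 3 (4134.14.41, Corune, 3,680 units, €730,516.80):
Code 4134.14.41 is under a tariff-rate quota (threshold 2,705 units). In-quota: 2,705 units at 2%; over-quota: 975 units at 7.5%.
Pro-rata value split: in-quota = €730,516.80 × 2,705/3,680 = €536,969.55; over-quota = €730,516.80 − €536,969.55 = €193,547.25.
In-quota duty = €536,969.55 × 2% = €10,739.39. Over-quota duty = €193,547.25 × 7.5% = €14,516.04.
Line duty = €10,739.39 + €14,516.04 = €25,255.43.
Total = €17,989.29 + €6,577.28 + €25,255.43 = €49,822.00.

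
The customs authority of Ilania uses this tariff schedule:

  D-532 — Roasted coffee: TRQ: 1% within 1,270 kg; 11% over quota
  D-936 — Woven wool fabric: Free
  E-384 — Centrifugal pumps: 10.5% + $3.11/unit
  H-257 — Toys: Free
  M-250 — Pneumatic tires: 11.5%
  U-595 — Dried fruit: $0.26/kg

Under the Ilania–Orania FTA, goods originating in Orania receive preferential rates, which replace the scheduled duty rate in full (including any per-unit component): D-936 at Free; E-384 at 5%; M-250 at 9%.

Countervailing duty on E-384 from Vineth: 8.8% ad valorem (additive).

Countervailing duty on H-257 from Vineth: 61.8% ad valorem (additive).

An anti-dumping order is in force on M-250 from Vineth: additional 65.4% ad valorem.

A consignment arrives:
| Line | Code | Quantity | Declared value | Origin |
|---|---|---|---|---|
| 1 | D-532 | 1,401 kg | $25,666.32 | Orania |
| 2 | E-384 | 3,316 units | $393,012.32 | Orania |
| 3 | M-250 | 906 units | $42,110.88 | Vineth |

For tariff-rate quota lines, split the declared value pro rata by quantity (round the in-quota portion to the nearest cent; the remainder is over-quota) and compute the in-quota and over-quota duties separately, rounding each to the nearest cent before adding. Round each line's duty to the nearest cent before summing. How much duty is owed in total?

$52,530.54

Line 1 (D-532, Orania, 1,401 kg, $25,666.32):
Code D-532 is under a tariff-rate quota (threshold 1,270 kg). In-quota: 1,270 kg at 1%; over-quota: 131 kg at 11%.
Pro-rata value split: in-quota = $25,666.32 × 1,270/1,401 = $23,266.40; over-quota = $25,666.32 − $23,266.40 = $2,399.92.
In-quota duty = $23,266.40 × 1% = $232.66. Over-quota duty = $2,399.92 × 11% = $263.99.
Line duty = $232.66 + $263.99 = $496.65.
Line 2 (E-384, Orania, 3,316 units, $393,012.32):
Base rate for E-384 is 10.5% + $3.11/unit.
Origin Orania qualifies under the Ilania–Orania agreement and E-384 is covered: preferential rate 5% applies instead.
The additional-duty order on E-384 targets Vineth, not Orania; it does not apply.
Duty = $393,012.32 × 5% = $19,650.62.
Line 3 (M-250, Vineth, 906 units, $42,110.88):
Base rate for M-250 is 11.5%.
M-250 has an FTA preferential rate, but origin Vineth is not Orania; base rate stands.
Additional duty on M-250 from Vineth: +65.4%. Applied ad valorem rate: 11.5% + 65.4% = 76.9%.
Duty = $42,110.88 × 76.9% = $32,383.27.
Total = $496.65 + $19,650.62 + $32,383.27 = $52,530.54.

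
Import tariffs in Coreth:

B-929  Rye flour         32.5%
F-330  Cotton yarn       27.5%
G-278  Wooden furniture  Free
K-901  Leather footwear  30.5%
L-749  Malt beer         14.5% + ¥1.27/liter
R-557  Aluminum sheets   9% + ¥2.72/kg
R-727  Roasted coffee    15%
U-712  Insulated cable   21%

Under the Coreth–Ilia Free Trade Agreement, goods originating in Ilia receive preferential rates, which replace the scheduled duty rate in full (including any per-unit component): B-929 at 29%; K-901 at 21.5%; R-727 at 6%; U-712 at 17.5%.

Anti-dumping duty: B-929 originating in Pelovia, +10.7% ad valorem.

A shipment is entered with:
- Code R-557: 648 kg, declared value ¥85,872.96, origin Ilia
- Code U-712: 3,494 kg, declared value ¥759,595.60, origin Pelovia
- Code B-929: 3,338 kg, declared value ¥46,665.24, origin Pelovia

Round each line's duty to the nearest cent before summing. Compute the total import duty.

¥189,165.59

Line 1 (R-557, Ilia, 648 kg, ¥85,872.96):
Base rate for R-557 is 9% + ¥2.72/kg.
Origin Ilia is the FTA partner but R-557 is not on the preference list; base rate stands.
Duty = ¥85,872.96 × 9% + 648 × ¥2.72 = ¥9,491.13.
Line 2 (U-712, Pelovia, 3,494 kg, ¥759,595.60):
Base rate for U-712 is 21%.
U-712 has an FTA preferential rate, but origin Pelovia is not Ilia; base rate stands.
Duty = ¥759,595.60 × 21% = ¥159,515.08.
Line 3 (B-929, Pelovia, 3,338 kg, ¥46,665.24):
Base rate for B-929 is 32.5%.
B-929 has an FTA preferential rate, but origin Pelovia is not Ilia; base rate stands.
Additional duty on B-929 from Pelovia: +10.7%. Applied ad valorem rate: 32.5% + 10.7% = 43.2%.
Duty = ¥46,665.24 × 43.2% = ¥20,159.38.
Total = ¥9,491.13 + ¥159,515.08 + ¥20,159.38 = ¥189,165.59.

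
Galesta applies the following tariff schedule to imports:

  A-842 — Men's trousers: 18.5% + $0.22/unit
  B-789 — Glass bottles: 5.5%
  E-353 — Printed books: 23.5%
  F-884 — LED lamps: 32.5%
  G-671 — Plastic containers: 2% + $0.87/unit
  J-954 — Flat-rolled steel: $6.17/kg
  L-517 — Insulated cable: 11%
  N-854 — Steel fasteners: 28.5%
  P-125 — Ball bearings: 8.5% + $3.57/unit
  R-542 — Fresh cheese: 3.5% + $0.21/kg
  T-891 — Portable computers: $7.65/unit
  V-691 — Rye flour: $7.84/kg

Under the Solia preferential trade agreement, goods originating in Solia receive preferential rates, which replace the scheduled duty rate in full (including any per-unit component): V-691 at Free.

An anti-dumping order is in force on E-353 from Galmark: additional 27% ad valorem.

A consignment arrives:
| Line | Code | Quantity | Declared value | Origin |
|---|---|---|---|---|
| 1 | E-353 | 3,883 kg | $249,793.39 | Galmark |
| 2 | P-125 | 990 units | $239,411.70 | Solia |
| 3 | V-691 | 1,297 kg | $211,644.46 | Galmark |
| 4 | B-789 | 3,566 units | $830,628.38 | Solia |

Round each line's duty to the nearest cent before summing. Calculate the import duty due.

Line 1 (E-353, Galmark, 3,883 kg, $249,793.39):
Base rate for E-353 is 23.5%.
Additional duty on E-353 from Galmark: +27%. Applied ad valorem rate: 23.5% + 27% = 50.5%.
Duty = $249,793.39 × 50.5% = $126,145.66.
Line 2 (P-125, Solia, 990 units, $239,411.70):
Base rate for P-125 is 8.5% + $3.57/unit.
Origin Solia is the FTA partner but P-125 is not on the preference list; base rate stands.
Duty = $239,411.70 × 8.5% + 990 × $3.57 = $23,884.29.
Line 3 (V-691, Galmark, 1,297 kg, $211,644.46):
Base rate for V-691 is $7.84/kg.
V-691 has an FTA preferential rate, but origin Galmark is not Solia; base rate stands.
Duty = 1,297 × $7.84 = $10,168.48.
Line 4 (B-789, Solia, 3,566 units, $830,628.38):
Base rate for B-789 is 5.5%.
Origin Solia is the FTA partner but B-789 is not on the preference list; base rate stands.
Duty = $830,628.38 × 5.5% = $45,684.56.
Total = $126,145.66 + $23,884.29 + $10,168.48 + $45,684.56 = $205,882.99.

$205,882.99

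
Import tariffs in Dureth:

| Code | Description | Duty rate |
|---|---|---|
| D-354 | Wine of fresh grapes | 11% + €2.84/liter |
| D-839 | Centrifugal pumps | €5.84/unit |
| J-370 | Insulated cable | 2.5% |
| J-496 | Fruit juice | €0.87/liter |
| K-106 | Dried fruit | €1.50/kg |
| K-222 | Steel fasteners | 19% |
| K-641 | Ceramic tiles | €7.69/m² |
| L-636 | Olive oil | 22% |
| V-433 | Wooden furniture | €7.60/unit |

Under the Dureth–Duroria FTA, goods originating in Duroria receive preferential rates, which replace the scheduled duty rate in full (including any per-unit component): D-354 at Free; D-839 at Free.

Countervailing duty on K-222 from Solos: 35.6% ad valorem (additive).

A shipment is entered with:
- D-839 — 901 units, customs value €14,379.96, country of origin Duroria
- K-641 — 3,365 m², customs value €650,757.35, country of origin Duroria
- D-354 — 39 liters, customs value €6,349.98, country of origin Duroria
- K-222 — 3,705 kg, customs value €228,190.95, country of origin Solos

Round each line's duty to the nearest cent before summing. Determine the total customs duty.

Line 1 (D-839, Duroria, 901 units, €14,379.96):
Base rate for D-839 is €5.84/unit.
Origin Duroria qualifies under the Dureth–Duroria agreement and D-839 is covered: preferential rate Free applies instead.
Duty = €14,379.96 × 0% = €0.00.
Line 2 (K-641, Duroria, 3,365 m², €650,757.35):
Base rate for K-641 is €7.69/m².
Origin Duroria is the FTA partner but K-641 is not on the preference list; base rate stands.
Duty = 3,365 × €7.69 = €25,876.85.
Line 3 (D-354, Duroria, 39 liters, €6,349.98):
Base rate for D-354 is 11% + €2.84/liter.
Origin Duroria qualifies under the Dureth–Duroria agreement and D-354 is covered: preferential rate Free applies instead.
Duty = €6,349.98 × 0% = €0.00.
Line 4 (K-222, Solos, 3,705 kg, €228,190.95):
Base rate for K-222 is 19%.
Additional duty on K-222 from Solos: +35.6%. Applied ad valorem rate: 19% + 35.6% = 54.6%.
Duty = €228,190.95 × 54.6% = €124,592.26.
Total = €0.00 + €25,876.85 + €0.00 + €124,592.26 = €150,469.11.

€150,469.11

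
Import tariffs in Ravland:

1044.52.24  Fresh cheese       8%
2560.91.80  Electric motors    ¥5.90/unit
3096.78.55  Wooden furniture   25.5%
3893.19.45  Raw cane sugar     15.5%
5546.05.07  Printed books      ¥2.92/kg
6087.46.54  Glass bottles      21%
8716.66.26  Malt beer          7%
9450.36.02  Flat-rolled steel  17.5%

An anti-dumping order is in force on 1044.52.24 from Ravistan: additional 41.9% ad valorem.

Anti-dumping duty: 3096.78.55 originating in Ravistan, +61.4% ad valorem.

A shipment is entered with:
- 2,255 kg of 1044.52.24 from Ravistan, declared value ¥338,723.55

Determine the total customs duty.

¥169,023.05

Line 1 (1044.52.24, Ravistan, 2,255 kg, ¥338,723.55):
Base rate for 1044.52.24 is 8%.
Additional duty on 1044.52.24 from Ravistan: +41.9%. Applied ad valorem rate: 8% + 41.9% = 49.9%.
Duty = ¥338,723.55 × 49.9% = ¥169,023.05.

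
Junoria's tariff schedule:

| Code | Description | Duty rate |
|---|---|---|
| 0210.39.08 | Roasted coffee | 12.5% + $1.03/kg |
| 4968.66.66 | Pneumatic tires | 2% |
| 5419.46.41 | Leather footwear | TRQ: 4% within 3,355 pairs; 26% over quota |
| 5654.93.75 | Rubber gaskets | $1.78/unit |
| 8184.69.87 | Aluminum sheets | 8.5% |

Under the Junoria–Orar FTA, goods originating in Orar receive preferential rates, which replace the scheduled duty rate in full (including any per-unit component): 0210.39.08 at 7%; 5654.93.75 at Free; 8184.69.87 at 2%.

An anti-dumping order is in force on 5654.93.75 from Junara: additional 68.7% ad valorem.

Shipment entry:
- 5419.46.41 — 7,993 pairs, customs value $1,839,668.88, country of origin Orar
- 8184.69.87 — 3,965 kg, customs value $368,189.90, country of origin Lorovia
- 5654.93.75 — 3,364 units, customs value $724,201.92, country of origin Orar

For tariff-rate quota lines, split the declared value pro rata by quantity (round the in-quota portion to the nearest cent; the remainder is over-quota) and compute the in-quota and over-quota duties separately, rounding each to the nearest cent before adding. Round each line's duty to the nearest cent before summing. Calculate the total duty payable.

Line 1 (5419.46.41, Orar, 7,993 pairs, $1,839,668.88):
Code 5419.46.41 is under a tariff-rate quota (threshold 3,355 pairs). In-quota: 3,355 pairs at 4%; over-quota: 4,638 pairs at 26%.
Pro-rata value split: in-quota = $1,839,668.88 × 3,355/7,993 = $772,186.80; over-quota = $1,839,668.88 − $772,186.80 = $1,067,482.08.
In-quota duty = $772,186.80 × 4% = $30,887.47. Over-quota duty = $1,067,482.08 × 26% = $277,545.34.
Line duty = $30,887.47 + $277,545.34 = $308,432.81.
Line 2 (8184.69.87, Lorovia, 3,965 kg, $368,189.90):
Base rate for 8184.69.87 is 8.5%.
8184.69.87 has an FTA preferential rate, but origin Lorovia is not Orar; base rate stands.
Duty = $368,189.90 × 8.5% = $31,296.14.
Line 3 (5654.93.75, Orar, 3,364 units, $724,201.92):
Base rate for 5654.93.75 is $1.78/unit.
Origin Orar qualifies under the Junoria–Orar agreement and 5654.93.75 is covered: preferential rate Free applies instead.
The additional-duty order on 5654.93.75 targets Junara, not Orar; it does not apply.
Duty = $724,201.92 × 0% = $0.00.
Total = $308,432.81 + $31,296.14 + $0.00 = $339,728.95.

$339,728.95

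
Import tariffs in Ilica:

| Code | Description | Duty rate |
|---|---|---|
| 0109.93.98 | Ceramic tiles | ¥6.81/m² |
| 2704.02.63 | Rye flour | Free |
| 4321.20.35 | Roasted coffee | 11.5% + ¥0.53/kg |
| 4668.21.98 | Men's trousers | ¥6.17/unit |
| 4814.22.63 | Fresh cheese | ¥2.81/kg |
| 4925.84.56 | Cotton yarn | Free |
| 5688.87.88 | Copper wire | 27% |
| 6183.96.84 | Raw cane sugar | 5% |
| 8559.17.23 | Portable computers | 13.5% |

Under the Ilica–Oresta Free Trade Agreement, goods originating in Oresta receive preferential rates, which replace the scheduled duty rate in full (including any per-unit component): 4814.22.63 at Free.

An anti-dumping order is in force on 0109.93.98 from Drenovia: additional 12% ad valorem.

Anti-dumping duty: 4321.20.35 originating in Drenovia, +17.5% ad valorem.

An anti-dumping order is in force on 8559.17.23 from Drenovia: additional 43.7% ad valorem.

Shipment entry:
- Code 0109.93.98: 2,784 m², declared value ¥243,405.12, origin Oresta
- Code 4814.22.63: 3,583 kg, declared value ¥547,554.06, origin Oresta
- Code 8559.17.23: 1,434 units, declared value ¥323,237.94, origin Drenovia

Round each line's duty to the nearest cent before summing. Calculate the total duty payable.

Line 1 (0109.93.98, Oresta, 2,784 m², ¥243,405.12):
Base rate for 0109.93.98 is ¥6.81/m².
Origin Oresta is the FTA partner but 0109.93.98 is not on the preference list; base rate stands.
The additional-duty order on 0109.93.98 targets Drenovia, not Oresta; it does not apply.
Duty = 2,784 × ¥6.81 = ¥18,959.04.
Line 2 (4814.22.63, Oresta, 3,583 kg, ¥547,554.06):
Base rate for 4814.22.63 is ¥2.81/kg.
Origin Oresta qualifies under the Ilica–Oresta agreement and 4814.22.63 is covered: preferential rate Free applies instead.
Duty = ¥547,554.06 × 0% = ¥0.00.
Line 3 (8559.17.23, Drenovia, 1,434 units, ¥323,237.94):
Base rate for 8559.17.23 is 13.5%.
Additional duty on 8559.17.23 from Drenovia: +43.7%. Applied ad valorem rate: 13.5% + 43.7% = 57.2%.
Duty = ¥323,237.94 × 57.2% = ¥184,892.10.
Total = ¥18,959.04 + ¥0.00 + ¥184,892.10 = ¥203,851.14.

¥203,851.14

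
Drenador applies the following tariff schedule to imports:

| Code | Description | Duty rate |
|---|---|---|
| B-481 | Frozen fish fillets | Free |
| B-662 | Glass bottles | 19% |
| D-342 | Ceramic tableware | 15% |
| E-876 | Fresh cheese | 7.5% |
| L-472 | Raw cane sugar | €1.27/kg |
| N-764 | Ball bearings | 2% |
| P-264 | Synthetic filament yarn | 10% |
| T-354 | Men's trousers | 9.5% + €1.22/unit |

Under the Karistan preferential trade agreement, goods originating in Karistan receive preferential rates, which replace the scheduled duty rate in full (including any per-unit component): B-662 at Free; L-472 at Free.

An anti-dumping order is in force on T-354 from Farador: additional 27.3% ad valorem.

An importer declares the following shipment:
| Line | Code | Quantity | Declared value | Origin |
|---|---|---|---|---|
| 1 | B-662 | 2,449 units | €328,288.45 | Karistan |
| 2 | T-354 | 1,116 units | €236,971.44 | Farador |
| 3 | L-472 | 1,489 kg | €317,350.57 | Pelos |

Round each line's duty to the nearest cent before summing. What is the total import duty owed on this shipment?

Line 1 (B-662, Karistan, 2,449 units, €328,288.45):
Base rate for B-662 is 19%.
Origin Karistan qualifies under the Drenador–Karistan agreement and B-662 is covered: preferential rate Free applies instead.
Duty = €328,288.45 × 0% = €0.00.
Line 2 (T-354, Farador, 1,116 units, €236,971.44):
Base rate for T-354 is 9.5% + €1.22/unit.
Additional duty on T-354 from Farador: +27.3%. Applied ad valorem rate: 9.5% + 27.3% = 36.8%.
Duty = €236,971.44 × 36.8% + 1,116 × €1.22 = €88,567.01.
Line 3 (L-472, Pelos, 1,489 kg, €317,350.57):
Base rate for L-472 is €1.27/kg.
L-472 has an FTA preferential rate, but origin Pelos is not Karistan; base rate stands.
Duty = 1,489 × €1.27 = €1,891.03.
Total = €0.00 + €88,567.01 + €1,891.03 = €90,458.04.

€90,458.04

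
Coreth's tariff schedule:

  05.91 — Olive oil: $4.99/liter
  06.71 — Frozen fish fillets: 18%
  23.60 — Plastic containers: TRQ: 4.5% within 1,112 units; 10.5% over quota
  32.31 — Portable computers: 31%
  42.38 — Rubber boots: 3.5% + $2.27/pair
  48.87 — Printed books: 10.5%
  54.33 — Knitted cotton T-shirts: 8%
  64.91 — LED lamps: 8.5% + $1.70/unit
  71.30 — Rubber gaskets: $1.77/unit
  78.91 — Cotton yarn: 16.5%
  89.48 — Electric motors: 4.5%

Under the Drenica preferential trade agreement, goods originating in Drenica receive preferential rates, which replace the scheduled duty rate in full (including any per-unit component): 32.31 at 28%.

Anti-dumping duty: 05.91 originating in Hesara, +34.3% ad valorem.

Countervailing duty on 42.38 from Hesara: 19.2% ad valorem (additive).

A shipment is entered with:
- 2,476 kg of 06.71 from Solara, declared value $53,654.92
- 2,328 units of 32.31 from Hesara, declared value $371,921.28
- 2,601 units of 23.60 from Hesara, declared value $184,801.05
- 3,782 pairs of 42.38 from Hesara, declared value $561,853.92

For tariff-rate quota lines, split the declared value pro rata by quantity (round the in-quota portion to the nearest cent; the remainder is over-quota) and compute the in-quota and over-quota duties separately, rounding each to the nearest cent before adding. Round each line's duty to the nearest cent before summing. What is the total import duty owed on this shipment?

$275,743.12

Line 1 (06.71, Solara, 2,476 kg, $53,654.92):
Base rate for 06.71 is 18%.
Duty = $53,654.92 × 18% = $9,657.89.
Line 2 (32.31, Hesara, 2,328 units, $371,921.28):
Base rate for 32.31 is 31%.
32.31 has an FTA preferential rate, but origin Hesara is not Drenica; base rate stands.
Duty = $371,921.28 × 31% = $115,295.60.
Line 3 (23.60, Hesara, 2,601 units, $184,801.05):
Code 23.60 is under a tariff-rate quota (threshold 1,112 units). In-quota: 1,112 units at 4.5%; over-quota: 1,489 units at 10.5%.
Pro-rata value split: in-quota = $184,801.05 × 1,112/2,601 = $79,007.60; over-quota = $184,801.05 − $79,007.60 = $105,793.45.
In-quota duty = $79,007.60 × 4.5% = $3,555.34. Over-quota duty = $105,793.45 × 10.5% = $11,108.31.
Line duty = $3,555.34 + $11,108.31 = $14,663.65.
Line 4 (42.38, Hesara, 3,782 pairs, $561,853.92):
Base rate for 42.38 is 3.5% + $2.27/pair.
Additional duty on 42.38 from Hesara: +19.2%. Applied ad valorem rate: 3.5% + 19.2% = 22.7%.
Duty = $561,853.92 × 22.7% + 3,782 × $2.27 = $136,125.98.
Total = $9,657.89 + $115,295.60 + $14,663.65 + $136,125.98 = $275,743.12.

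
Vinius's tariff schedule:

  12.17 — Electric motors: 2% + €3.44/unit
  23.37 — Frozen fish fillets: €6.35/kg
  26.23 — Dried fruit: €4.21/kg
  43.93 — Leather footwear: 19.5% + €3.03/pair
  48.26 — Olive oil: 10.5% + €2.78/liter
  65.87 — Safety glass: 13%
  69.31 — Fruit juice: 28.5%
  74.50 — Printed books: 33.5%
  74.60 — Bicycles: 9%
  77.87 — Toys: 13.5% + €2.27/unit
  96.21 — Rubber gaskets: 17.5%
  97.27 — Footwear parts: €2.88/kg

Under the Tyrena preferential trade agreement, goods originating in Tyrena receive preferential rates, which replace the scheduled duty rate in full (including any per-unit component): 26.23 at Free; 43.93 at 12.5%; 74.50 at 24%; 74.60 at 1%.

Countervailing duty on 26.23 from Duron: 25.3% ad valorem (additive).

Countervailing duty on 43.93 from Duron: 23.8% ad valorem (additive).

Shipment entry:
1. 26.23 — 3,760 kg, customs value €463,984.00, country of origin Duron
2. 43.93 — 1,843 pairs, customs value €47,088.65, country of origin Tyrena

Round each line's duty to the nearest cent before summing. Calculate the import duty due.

€139,103.63

Line 1 (26.23, Duron, 3,760 kg, €463,984.00):
Base rate for 26.23 is €4.21/kg.
26.23 has an FTA preferential rate, but origin Duron is not Tyrena; base rate stands.
Additional duty on 26.23 from Duron: +25.3% ad valorem. Applied ad valorem rate = 25.3%.
Duty = €463,984.00 × 25.3% + 3,760 × €4.21 = €133,217.55.
Line 2 (43.93, Tyrena, 1,843 pairs, €47,088.65):
Base rate for 43.93 is 19.5% + €3.03/pair.
Origin Tyrena qualifies under the Vinius–Tyrena agreement and 43.93 is covered: preferential rate 12.5% applies instead.
The additional-duty order on 43.93 targets Duron, not Tyrena; it does not apply.
Duty = €47,088.65 × 12.5% = €5,886.08.
Total = €133,217.55 + €5,886.08 = €139,103.63.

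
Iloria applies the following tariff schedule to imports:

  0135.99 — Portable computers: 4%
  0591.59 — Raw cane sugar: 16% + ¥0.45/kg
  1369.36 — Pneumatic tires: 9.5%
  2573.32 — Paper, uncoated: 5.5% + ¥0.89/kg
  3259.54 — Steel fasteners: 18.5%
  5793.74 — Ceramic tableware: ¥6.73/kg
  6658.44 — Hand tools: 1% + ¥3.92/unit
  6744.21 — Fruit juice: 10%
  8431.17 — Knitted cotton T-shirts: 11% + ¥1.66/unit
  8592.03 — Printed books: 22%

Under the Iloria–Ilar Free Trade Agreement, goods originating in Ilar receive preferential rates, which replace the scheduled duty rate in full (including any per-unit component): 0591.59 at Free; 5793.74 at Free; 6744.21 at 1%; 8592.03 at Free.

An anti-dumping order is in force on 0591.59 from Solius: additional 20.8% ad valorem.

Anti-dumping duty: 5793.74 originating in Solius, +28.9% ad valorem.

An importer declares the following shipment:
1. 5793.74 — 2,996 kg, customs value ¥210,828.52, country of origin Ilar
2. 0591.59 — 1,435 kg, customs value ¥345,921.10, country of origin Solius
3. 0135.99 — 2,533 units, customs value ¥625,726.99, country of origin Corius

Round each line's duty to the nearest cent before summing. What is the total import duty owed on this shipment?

Line 1 (5793.74, Ilar, 2,996 kg, ¥210,828.52):
Base rate for 5793.74 is ¥6.73/kg.
Origin Ilar qualifies under the Iloria–Ilar agreement and 5793.74 is covered: preferential rate Free applies instead.
The additional-duty order on 5793.74 targets Solius, not Ilar; it does not apply.
Duty = ¥210,828.52 × 0% = ¥0.00.
Line 2 (0591.59, Solius, 1,435 kg, ¥345,921.10):
Base rate for 0591.59 is 16% + ¥0.45/kg.
0591.59 has an FTA preferential rate, but origin Solius is not Ilar; base rate stands.
Additional duty on 0591.59 from Solius: +20.8%. Applied ad valorem rate: 16% + 20.8% = 36.8%.
Duty = ¥345,921.10 × 36.8% + 1,435 × ¥0.45 = ¥127,944.71.
Line 3 (0135.99, Corius, 2,533 units, ¥625,726.99):
Base rate for 0135.99 is 4%.
Duty = ¥625,726.99 × 4% = ¥25,029.08.
Total = ¥0.00 + ¥127,944.71 + ¥25,029.08 = ¥152,973.79.

¥152,973.79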